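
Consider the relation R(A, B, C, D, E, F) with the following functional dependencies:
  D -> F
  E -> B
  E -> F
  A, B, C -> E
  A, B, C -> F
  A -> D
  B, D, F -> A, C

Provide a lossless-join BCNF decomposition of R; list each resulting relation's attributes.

{A, C, E}; {A, D}; {B, E}; {D, F}

Candidate keys of the original relation: {A, B}, {A, E}, {B, D}, {D, E}.
Within {A, B, C, D, E, F}: {D}⁺ ∩ {A, B, C, D, E, F} = {D, F}, not the whole set, so D -> F violates BCNF; decompose into {D, F} and {A, B, C, D, E}.
{D, F} has no BCNF violation.
Within {A, B, C, D, E}: {E}⁺ ∩ {A, B, C, D, E} = {B, E}, not the whole set, so E -> B violates BCNF; decompose into {B, E} and {A, C, D, E}.
{B, E} has no BCNF violation.
Within {A, C, D, E}: {A}⁺ ∩ {A, C, D, E} = {A, D}, not the whole set, so A -> D violates BCNF; decompose into {A, D} and {A, C, E}.
{A, D} has no BCNF violation.
{A, C, E} has no BCNF violation.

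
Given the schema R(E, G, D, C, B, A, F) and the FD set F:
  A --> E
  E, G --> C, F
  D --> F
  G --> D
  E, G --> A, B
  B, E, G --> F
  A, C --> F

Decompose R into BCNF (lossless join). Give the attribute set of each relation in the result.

Candidate keys of the original relation: {A, G}, {E, G}.
Within {A, B, C, D, E, F, G}: {A}⁺ ∩ {A, B, C, D, E, F, G} = {A, E}, not the whole set, so A --> E violates BCNF; decompose into {A, E} and {A, B, C, D, F, G}.
{A, E} is in BCNF.
Within {A, B, C, D, F, G}: {D}⁺ ∩ {A, B, C, D, F, G} = {D, F}, not the whole set, so D --> F violates BCNF; decompose into {D, F} and {A, B, C, D, G}.
{D, F} is in BCNF.
Within {A, B, C, D, G}: {G}⁺ ∩ {A, B, C, D, G} = {D, G}, not the whole set, so G --> D violates BCNF; decompose into {D, G} and {A, B, C, G}.
{D, G} is in BCNF.
{A, B, C, G} is in BCNF.

{A, B, C, G}; {A, E}; {D, F}; {D, G}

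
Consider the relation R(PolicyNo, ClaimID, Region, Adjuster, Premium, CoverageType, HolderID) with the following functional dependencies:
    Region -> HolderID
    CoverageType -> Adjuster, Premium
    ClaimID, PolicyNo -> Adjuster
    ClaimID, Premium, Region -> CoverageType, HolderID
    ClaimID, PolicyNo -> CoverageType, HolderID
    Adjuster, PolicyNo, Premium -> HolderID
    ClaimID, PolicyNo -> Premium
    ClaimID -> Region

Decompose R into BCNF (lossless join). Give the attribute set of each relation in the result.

Candidate key of the original relation: {ClaimID, PolicyNo}.
In {Adjuster, ClaimID, CoverageType, HolderID, PolicyNo, Premium, Region}, {Region} is not a superkey ({Region}⁺ restricted to this set is {HolderID, Region}), so split on Region -> HolderID into {HolderID, Region} and {Adjuster, ClaimID, CoverageType, PolicyNo, Premium, Region}.
{HolderID, Region} has no BCNF violation.
In {Adjuster, ClaimID, CoverageType, PolicyNo, Premium, Region}, {CoverageType} is not a superkey ({CoverageType}⁺ restricted to this set is {Adjuster, CoverageType, Premium}), so split on CoverageType -> Adjuster, Premium into {Adjuster, CoverageType, Premium} and {ClaimID, CoverageType, PolicyNo, Region}.
{Adjuster, CoverageType, Premium} has no BCNF violation.
In {ClaimID, CoverageType, PolicyNo, Region}, {ClaimID} is not a superkey ({ClaimID}⁺ restricted to this set is {ClaimID, Region}), so split on ClaimID -> Region into {ClaimID, Region} and {ClaimID, CoverageType, PolicyNo}.
{ClaimID, Region} has no BCNF violation.
{ClaimID, CoverageType, PolicyNo} has no BCNF violation.

{Adjuster, CoverageType, Premium}; {ClaimID, CoverageType, PolicyNo}; {ClaimID, Region}; {HolderID, Region}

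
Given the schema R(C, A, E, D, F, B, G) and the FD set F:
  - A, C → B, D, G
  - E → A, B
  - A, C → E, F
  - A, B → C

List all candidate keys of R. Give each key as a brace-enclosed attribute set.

{E}⁺ = {A, B, C, D, E, F, G}, which is every attribute, so {E} is a candidate key.
{A, B}⁺ = {A, B, C, D, E, F, G}, which is every attribute, so {A, B} is a candidate key.
{A, C}⁺ = {A, B, C, D, E, F, G}, which is every attribute, so {A, C} is a candidate key.
These are minimal and exhaustive — every other superkey contains one of them.

{A, B}, {A, C}, {E}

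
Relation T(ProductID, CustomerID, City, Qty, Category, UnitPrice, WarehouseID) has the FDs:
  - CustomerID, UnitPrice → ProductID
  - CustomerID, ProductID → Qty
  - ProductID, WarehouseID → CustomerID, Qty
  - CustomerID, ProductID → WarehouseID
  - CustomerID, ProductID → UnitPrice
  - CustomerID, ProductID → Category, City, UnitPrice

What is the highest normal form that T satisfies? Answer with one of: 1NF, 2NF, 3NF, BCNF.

Candidate keys: {CustomerID, ProductID}, {CustomerID, UnitPrice}, {ProductID, WarehouseID}. Prime attributes: {CustomerID, ProductID, UnitPrice, WarehouseID}.
Each dependency's left side is a superkey — BCNF holds.

BCNF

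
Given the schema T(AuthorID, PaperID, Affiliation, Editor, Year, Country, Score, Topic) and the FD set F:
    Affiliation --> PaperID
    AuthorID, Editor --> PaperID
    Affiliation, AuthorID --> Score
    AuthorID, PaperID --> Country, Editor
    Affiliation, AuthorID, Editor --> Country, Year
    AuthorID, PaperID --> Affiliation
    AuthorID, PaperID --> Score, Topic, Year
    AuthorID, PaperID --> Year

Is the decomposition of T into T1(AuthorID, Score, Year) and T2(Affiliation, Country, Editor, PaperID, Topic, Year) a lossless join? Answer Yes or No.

The shared attributes are {Year} and {Year}⁺ = {Year}.
Neither T1 nor T2 is contained in that closure, so the decomposition is lossy.

No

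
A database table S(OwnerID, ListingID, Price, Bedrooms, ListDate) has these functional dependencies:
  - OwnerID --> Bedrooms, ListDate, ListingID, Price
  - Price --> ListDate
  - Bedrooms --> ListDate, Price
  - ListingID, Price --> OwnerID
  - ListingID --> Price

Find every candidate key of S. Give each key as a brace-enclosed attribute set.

{ListingID}⁺ = {Bedrooms, ListDate, ListingID, OwnerID, Price}, which is every attribute, so {ListingID} is a candidate key.
{OwnerID}⁺ = {Bedrooms, ListDate, ListingID, OwnerID, Price}, which is every attribute, so {OwnerID} is a candidate key.
No proper subset of any of these is a key, and no other minimal superkey exists.

{ListingID}, {OwnerID}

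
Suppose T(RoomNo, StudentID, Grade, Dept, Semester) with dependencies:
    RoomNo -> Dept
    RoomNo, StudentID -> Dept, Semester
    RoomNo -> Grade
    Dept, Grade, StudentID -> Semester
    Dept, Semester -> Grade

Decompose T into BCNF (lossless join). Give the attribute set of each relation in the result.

{Dept, Grade, RoomNo}; {RoomNo, Semester, StudentID}

Candidate key of the original relation: {RoomNo, StudentID}.
{Dept, Grade, RoomNo, Semester, StudentID}: {RoomNo} determines {Dept, Grade, RoomNo} here but is not a superkey — split on RoomNo -> Dept, Grade, giving {Dept, Grade, RoomNo} and {RoomNo, Semester, StudentID}.
{Dept, Grade, RoomNo}: every determinant is a superkey — BCNF.
{RoomNo, Semester, StudentID}: every determinant is a superkey — BCNF.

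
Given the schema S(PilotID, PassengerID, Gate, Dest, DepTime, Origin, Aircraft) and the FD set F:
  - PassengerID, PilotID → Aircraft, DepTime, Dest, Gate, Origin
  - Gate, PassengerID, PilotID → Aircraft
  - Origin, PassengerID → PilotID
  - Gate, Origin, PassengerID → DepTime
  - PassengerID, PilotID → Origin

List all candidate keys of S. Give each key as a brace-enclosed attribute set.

{Origin, PassengerID}, {PassengerID, PilotID}

No FD produces {PassengerID}, so it must be in every candidate key.
{Origin, PassengerID} is a candidate key since {Origin, PassengerID}⁺ = {Aircraft, DepTime, Dest, Gate, Origin, PassengerID, PilotID} covers every attribute.
{PassengerID, PilotID} is a candidate key since {PassengerID, PilotID}⁺ = {Aircraft, DepTime, Dest, Gate, Origin, PassengerID, PilotID} covers every attribute.
Any other superkey properly contains one of these, so there are no further candidate keys.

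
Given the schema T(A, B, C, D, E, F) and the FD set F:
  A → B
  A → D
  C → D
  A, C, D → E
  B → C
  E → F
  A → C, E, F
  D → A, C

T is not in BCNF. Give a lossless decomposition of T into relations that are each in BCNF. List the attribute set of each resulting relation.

{A, B, C, D, E}; {E, F}

Candidate keys of the original relation: {A}, {B}, {C}, {D}.
Within {A, B, C, D, E, F}: {E}⁺ ∩ {A, B, C, D, E, F} = {E, F}, not the whole set, so E → F violates BCNF; decompose into {E, F} and {A, B, C, D, E}.
{E, F} has no BCNF violation.
{A, B, C, D, E} has no BCNF violation.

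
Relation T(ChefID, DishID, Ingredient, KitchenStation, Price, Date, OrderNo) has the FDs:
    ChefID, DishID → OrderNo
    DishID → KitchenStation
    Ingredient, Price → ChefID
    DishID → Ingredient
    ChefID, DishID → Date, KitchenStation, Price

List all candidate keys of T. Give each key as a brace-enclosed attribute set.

{ChefID, DishID}, {DishID, Price}

No FD produces {DishID}, so it must be in every candidate key.
{ChefID, DishID}⁺ = {ChefID, Date, DishID, Ingredient, KitchenStation, OrderNo, Price} — all of the relation — so {ChefID, DishID} is a candidate key.
{DishID, Price}⁺ = {ChefID, Date, DishID, Ingredient, KitchenStation, OrderNo, Price} — all of the relation — so {DishID, Price} is a candidate key.
Any other superkey properly contains one of these, so there are no further candidate keys.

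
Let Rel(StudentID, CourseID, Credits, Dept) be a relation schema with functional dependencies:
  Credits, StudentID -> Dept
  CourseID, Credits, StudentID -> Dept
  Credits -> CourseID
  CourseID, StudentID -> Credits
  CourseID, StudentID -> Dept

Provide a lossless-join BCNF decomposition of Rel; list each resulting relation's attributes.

{CourseID, Credits}; {Credits, Dept, StudentID}

Candidate keys of the original relation: {CourseID, StudentID}, {Credits, StudentID}.
{CourseID, Credits, Dept, StudentID}: {Credits} determines {CourseID, Credits} here but is not a superkey — split on Credits -> CourseID, giving {CourseID, Credits} and {Credits, Dept, StudentID}.
{CourseID, Credits} has no BCNF violation.
{Credits, Dept, StudentID} has no BCNF violation.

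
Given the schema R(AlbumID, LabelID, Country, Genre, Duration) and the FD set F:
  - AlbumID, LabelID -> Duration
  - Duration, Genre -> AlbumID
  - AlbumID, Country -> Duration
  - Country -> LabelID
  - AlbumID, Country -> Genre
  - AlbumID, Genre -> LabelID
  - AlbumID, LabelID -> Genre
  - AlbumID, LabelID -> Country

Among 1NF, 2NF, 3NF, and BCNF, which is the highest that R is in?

3NF

Candidate keys: {AlbumID, Country}, {AlbumID, Genre}, {AlbumID, LabelID}, {Duration, Genre}. Prime attributes: {AlbumID, Country, Duration, Genre, LabelID}.
Country -> LabelID: {Country}⁺ = {Country, LabelID}, which is not all of the attributes, so the left side is not a superkey — BCNF is violated.
But every attribute on its right side ({LabelID}) is prime, and the same holds for every other non-superkey FD, so 3NF still holds.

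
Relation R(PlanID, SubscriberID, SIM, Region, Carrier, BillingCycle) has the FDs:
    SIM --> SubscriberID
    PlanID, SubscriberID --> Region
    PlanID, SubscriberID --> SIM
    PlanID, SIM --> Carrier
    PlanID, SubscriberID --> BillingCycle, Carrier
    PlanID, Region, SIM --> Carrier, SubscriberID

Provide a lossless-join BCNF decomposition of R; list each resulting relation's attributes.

{BillingCycle, Carrier, PlanID, Region, SIM}; {SIM, SubscriberID}

Candidate keys of the original relation: {PlanID, SIM}, {PlanID, SubscriberID}.
Within {BillingCycle, Carrier, PlanID, Region, SIM, SubscriberID}: {SIM}⁺ ∩ {BillingCycle, Carrier, PlanID, Region, SIM, SubscriberID} = {SIM, SubscriberID}, not the whole set, so SIM --> SubscriberID violates BCNF; decompose into {SIM, SubscriberID} and {BillingCycle, Carrier, PlanID, Region, SIM}.
{SIM, SubscriberID} is in BCNF.
{BillingCycle, Carrier, PlanID, Region, SIM} is in BCNF.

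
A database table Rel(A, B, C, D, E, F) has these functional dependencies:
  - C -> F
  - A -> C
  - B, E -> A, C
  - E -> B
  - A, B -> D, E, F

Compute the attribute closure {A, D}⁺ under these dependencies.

{A, C, D, F}

Start with {A, D}.
A -> C applies; add {C} → now {A, C, D}.
C -> F applies; add {F} → now {A, C, D, F}.
No further FD applies.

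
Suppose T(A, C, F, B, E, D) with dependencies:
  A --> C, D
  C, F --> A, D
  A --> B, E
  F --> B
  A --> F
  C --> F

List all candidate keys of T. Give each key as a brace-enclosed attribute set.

{A}, {C}

{A} is a candidate key since {A}⁺ = {A, B, C, D, E, F} covers every attribute.
{C} is a candidate key since {C}⁺ = {A, B, C, D, E, F} covers every attribute.
These are minimal and exhaustive — every other superkey contains one of them.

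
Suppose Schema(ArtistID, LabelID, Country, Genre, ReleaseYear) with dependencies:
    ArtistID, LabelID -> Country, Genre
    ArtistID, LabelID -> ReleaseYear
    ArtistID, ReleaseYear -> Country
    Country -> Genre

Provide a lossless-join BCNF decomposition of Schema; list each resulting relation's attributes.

{ArtistID, Country, ReleaseYear}; {ArtistID, LabelID, ReleaseYear}; {Country, Genre}

Candidate key of the original relation: {ArtistID, LabelID}.
{ArtistID, Country, Genre, LabelID, ReleaseYear}: {ArtistID, ReleaseYear} determines {ArtistID, Country, Genre, ReleaseYear} here but is not a superkey — split on ArtistID, ReleaseYear -> Country, Genre, giving {ArtistID, Country, Genre, ReleaseYear} and {ArtistID, LabelID, ReleaseYear}.
{ArtistID, Country, Genre, ReleaseYear}: {Country} determines {Country, Genre} here but is not a superkey — split on Country -> Genre, giving {Country, Genre} and {ArtistID, Country, ReleaseYear}.
{Country, Genre} has no BCNF violation.
{ArtistID, Country, ReleaseYear} has no BCNF violation.
{ArtistID, LabelID, ReleaseYear} has no BCNF violation.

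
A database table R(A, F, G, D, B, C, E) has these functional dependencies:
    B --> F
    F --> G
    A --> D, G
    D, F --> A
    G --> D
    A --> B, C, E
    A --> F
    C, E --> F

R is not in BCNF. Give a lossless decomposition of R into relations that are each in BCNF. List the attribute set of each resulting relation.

{A, B, C, E, F, G}; {D, G}

Candidate keys of the original relation: {A}, {B}, {C, E}, {F}.
{A, B, C, D, E, F, G}: {G} determines {D, G} here but is not a superkey — split on G --> D, giving {D, G} and {A, B, C, E, F, G}.
{D, G} is in BCNF.
{A, B, C, E, F, G} is in BCNF.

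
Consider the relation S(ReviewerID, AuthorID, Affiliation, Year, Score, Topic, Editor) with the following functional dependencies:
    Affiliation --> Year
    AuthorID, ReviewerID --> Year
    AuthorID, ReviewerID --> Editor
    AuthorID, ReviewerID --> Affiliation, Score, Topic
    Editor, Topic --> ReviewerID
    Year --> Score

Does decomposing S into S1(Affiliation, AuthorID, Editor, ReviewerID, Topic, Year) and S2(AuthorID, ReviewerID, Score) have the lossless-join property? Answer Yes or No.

Common attributes: {AuthorID, ReviewerID}; their closure is {Affiliation, AuthorID, Editor, ReviewerID, Score, Topic, Year}.
Since S1 ⊆ {Affiliation, AuthorID, Editor, ReviewerID, Score, Topic, Year}, the intersection is a superkey of S1; the decomposition is lossless.

Yes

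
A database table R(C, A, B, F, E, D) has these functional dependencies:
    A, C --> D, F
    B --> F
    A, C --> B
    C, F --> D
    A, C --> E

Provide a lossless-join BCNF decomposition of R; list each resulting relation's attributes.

Candidate key of the original relation: {A, C}.
Within {A, B, C, D, E, F}: {B}⁺ ∩ {A, B, C, D, E, F} = {B, F}, not the whole set, so B --> F violates BCNF; decompose into {B, F} and {A, B, C, D, E}.
{B, F}: every determinant is a superkey — BCNF.
Within {A, B, C, D, E}: {B, C}⁺ ∩ {A, B, C, D, E} = {B, C, D}, not the whole set, so B, C --> D violates BCNF; decompose into {B, C, D} and {A, B, C, E}.
{B, C, D}: every determinant is a superkey — BCNF.
{A, B, C, E}: every determinant is a superkey — BCNF.

{A, B, C, E}; {B, C, D}; {B, F}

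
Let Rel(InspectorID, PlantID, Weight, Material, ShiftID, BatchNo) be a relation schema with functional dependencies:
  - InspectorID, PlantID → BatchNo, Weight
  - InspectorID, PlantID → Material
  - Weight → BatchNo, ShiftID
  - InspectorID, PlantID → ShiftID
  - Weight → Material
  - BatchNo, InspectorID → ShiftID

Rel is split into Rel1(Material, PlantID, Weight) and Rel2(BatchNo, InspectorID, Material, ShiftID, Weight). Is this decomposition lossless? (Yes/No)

No

Rel1 ∩ Rel2 = {Material, Weight}; its closure under F is {BatchNo, Material, ShiftID, Weight}.
Neither Rel1 nor Rel2 is contained in that closure, so the decomposition is lossy.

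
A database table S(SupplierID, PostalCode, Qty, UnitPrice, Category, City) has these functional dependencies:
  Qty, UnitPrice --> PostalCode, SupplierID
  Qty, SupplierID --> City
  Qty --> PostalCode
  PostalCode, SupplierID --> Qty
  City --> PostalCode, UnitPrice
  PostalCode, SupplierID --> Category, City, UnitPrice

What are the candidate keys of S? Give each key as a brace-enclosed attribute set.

{City, Qty}⁺ = {Category, City, PostalCode, Qty, SupplierID, UnitPrice}, which is every attribute, so {City, Qty} is a candidate key.
{City, SupplierID}⁺ = {Category, City, PostalCode, Qty, SupplierID, UnitPrice}, which is every attribute, so {City, SupplierID} is a candidate key.
{PostalCode, SupplierID}⁺ = {Category, City, PostalCode, Qty, SupplierID, UnitPrice}, which is every attribute, so {PostalCode, SupplierID} is a candidate key.
{Qty, SupplierID}⁺ = {Category, City, PostalCode, Qty, SupplierID, UnitPrice}, which is every attribute, so {Qty, SupplierID} is a candidate key.
{Qty, UnitPrice}⁺ = {Category, City, PostalCode, Qty, SupplierID, UnitPrice}, which is every attribute, so {Qty, UnitPrice} is a candidate key.
These are minimal and exhaustive — every other superkey contains one of them.

{City, Qty}, {City, SupplierID}, {PostalCode, SupplierID}, {Qty, SupplierID}, {Qty, UnitPrice}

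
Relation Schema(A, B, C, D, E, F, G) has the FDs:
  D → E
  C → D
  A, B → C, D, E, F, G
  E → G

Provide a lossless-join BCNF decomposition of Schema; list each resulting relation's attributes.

{A, B, C, F}; {C, D}; {D, E}; {E, G}

Candidate key of the original relation: {A, B}.
In {A, B, C, D, E, F, G}, {D} is not a superkey ({D}⁺ restricted to this set is {D, E, G}), so split on D → E, G into {D, E, G} and {A, B, C, D, F}.
In {D, E, G}, {E} is not a superkey ({E}⁺ restricted to this set is {E, G}), so split on E → G into {E, G} and {D, E}.
{E, G}: every determinant is a superkey — BCNF.
{D, E}: every determinant is a superkey — BCNF.
In {A, B, C, D, F}, {C} is not a superkey ({C}⁺ restricted to this set is {C, D}), so split on C → D into {C, D} and {A, B, C, F}.
{C, D}: every determinant is a superkey — BCNF.
{A, B, C, F}: every determinant is a superkey — BCNF.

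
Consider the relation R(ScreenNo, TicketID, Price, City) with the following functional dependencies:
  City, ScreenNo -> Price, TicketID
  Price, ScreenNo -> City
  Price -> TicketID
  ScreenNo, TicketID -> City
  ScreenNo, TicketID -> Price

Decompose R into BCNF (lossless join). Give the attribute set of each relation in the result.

Candidate keys of the original relation: {City, ScreenNo}, {Price, ScreenNo}, {ScreenNo, TicketID}.
Within {City, Price, ScreenNo, TicketID}: {Price}⁺ ∩ {City, Price, ScreenNo, TicketID} = {Price, TicketID}, not the whole set, so Price -> TicketID violates BCNF; decompose into {Price, TicketID} and {City, Price, ScreenNo}.
{Price, TicketID} has no BCNF violation.
{City, Price, ScreenNo} has no BCNF violation.

{City, Price, ScreenNo}; {Price, TicketID}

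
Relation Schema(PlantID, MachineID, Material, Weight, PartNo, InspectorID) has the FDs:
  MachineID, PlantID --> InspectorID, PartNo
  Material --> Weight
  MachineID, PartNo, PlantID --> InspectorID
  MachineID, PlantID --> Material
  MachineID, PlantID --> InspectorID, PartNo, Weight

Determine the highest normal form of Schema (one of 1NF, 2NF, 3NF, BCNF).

Candidate key: {MachineID, PlantID}. Prime attributes: {MachineID, PlantID}.
Material --> Weight breaks BCNF: {Material}⁺ = {Material, Weight}, so {Material} is not a superkey.
Because {Weight} is non-prime and the left side of Material --> Weight is not a superkey, the relation is not in 3NF.
No proper subset of a key has a non-prime attribute in its closure, so there is no partial dependency; 2NF holds.

2NF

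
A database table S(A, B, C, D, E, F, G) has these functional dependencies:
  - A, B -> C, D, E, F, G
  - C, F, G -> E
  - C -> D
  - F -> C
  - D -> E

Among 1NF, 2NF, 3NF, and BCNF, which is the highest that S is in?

Candidate key: {A, B}. Prime attributes: {A, B}.
C, F, G -> E: {C, F, G}⁺ = {C, D, E, F, G}, which is not all of the attributes, so the left side is not a superkey — BCNF is violated.
C, F, G -> E determines the non-prime attribute {E} from a non-superkey — 3NF is violated.
Checking every proper subset of each key, none determines a non-prime attribute — 2NF is satisfied.

2NF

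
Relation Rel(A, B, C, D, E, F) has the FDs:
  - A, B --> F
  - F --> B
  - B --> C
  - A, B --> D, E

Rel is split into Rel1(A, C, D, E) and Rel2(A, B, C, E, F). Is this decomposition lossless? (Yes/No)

No

Rel1 ∩ Rel2 = {A, C, E}; its closure under F is {A, C, E}.
Neither Rel1 nor Rel2 is contained in that closure, so the decomposition is lossy.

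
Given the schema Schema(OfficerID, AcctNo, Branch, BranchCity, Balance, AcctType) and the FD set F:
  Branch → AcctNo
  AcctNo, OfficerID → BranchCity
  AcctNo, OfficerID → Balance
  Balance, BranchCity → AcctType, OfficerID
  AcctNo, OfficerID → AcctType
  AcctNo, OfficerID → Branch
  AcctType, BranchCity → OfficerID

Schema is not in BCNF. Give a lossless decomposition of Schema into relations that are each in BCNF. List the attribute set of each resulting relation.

{AcctNo, Branch}; {AcctType, Balance, BranchCity}; {AcctType, BranchCity, OfficerID}; {Balance, Branch, BranchCity}

Candidate keys of the original relation: {AcctNo, AcctType, BranchCity}, {AcctNo, Balance, BranchCity}, {AcctNo, OfficerID}, {AcctType, Branch, BranchCity}, {Balance, Branch, BranchCity}, {Branch, OfficerID}.
In {AcctNo, AcctType, Balance, Branch, BranchCity, OfficerID}, {Branch} is not a superkey ({Branch}⁺ restricted to this set is {AcctNo, Branch}), so split on Branch → AcctNo into {AcctNo, Branch} and {AcctType, Balance, Branch, BranchCity, OfficerID}.
{AcctNo, Branch} is in BCNF.
In {AcctType, Balance, Branch, BranchCity, OfficerID}, {Balance, BranchCity} is not a superkey ({Balance, BranchCity}⁺ restricted to this set is {AcctType, Balance, BranchCity, OfficerID}), so split on Balance, BranchCity → AcctType, OfficerID into {AcctType, Balance, BranchCity, OfficerID} and {Balance, Branch, BranchCity}.
In {AcctType, Balance, BranchCity, OfficerID}, {AcctType, BranchCity} is not a superkey ({AcctType, BranchCity}⁺ restricted to this set is {AcctType, BranchCity, OfficerID}), so split on AcctType, BranchCity → OfficerID into {AcctType, BranchCity, OfficerID} and {AcctType, Balance, BranchCity}.
{AcctType, BranchCity, OfficerID} is in BCNF.
{AcctType, Balance, BranchCity} is in BCNF.
{Balance, Branch, BranchCity} is in BCNF.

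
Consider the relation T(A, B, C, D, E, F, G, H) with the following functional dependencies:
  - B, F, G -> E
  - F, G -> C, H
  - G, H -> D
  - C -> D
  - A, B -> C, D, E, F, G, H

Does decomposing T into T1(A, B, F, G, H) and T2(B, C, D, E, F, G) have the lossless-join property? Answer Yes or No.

Yes

The shared attributes are {B, F, G} and {B, F, G}⁺ = {B, C, D, E, F, G, H}.
T2 is contained in that closure, so T1 ∩ T2 -> T2 holds and the join is lossless.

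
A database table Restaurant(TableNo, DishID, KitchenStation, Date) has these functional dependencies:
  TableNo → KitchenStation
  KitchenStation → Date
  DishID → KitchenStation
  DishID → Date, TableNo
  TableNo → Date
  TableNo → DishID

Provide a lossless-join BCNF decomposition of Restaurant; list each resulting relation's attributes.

Candidate keys of the original relation: {DishID}, {TableNo}.
Within {Date, DishID, KitchenStation, TableNo}: {KitchenStation}⁺ ∩ {Date, DishID, KitchenStation, TableNo} = {Date, KitchenStation}, not the whole set, so KitchenStation → Date violates BCNF; decompose into {Date, KitchenStation} and {DishID, KitchenStation, TableNo}.
{Date, KitchenStation} has no BCNF violation.
{DishID, KitchenStation, TableNo} has no BCNF violation.

{Date, KitchenStation}; {DishID, KitchenStation, TableNo}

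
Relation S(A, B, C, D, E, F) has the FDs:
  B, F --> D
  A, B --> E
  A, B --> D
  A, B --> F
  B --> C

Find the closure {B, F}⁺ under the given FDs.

{B, C, D, F}

Start with {B, F}.
B, F --> D applies; add {D} → now {B, D, F}.
B --> C applies; add {C} → now {B, C, D, F}.
No further FD applies.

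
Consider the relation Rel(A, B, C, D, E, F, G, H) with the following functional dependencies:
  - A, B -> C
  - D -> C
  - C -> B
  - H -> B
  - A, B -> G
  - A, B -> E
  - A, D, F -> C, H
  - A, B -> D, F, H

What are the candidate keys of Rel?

No FD produces {A}, so it must be in every candidate key.
Closure of {A, B} is {A, B, C, D, E, F, G, H}, the whole schema; {A, B} is a candidate key.
Closure of {A, C} is {A, B, C, D, E, F, G, H}, the whole schema; {A, C} is a candidate key.
Closure of {A, D} is {A, B, C, D, E, F, G, H}, the whole schema; {A, D} is a candidate key.
Closure of {A, H} is {A, B, C, D, E, F, G, H}, the whole schema; {A, H} is a candidate key.
Any other superkey properly contains one of these, so there are no further candidate keys.

{A, B}, {A, C}, {A, D}, {A, H}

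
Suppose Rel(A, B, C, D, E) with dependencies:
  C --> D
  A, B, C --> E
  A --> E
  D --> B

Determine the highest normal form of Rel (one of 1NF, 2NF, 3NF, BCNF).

Candidate key: {A, C}. Prime attributes: {A, C}.
For C --> D we have {C}⁺ = {B, C, D}; {C} is not a superkey, so BCNF fails.
C --> D determines the non-prime attribute {D} from a non-superkey — 3NF is violated.
The proper key subset {A} of {A, C} determines non-prime {E}, so the relation is not even in 2NF.

1NF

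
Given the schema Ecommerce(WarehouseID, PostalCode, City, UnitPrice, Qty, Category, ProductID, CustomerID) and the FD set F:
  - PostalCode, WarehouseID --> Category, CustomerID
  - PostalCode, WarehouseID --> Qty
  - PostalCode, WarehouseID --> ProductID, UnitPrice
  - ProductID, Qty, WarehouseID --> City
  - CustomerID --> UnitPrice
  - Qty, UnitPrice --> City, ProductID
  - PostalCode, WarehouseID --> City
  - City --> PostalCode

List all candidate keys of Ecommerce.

{City, WarehouseID}, {CustomerID, Qty, WarehouseID}, {PostalCode, WarehouseID}, {ProductID, Qty, WarehouseID}, {Qty, UnitPrice, WarehouseID}

{WarehouseID} never appears on the right of any FD, so every key must include it.
Closure of {City, WarehouseID} is {Category, City, CustomerID, PostalCode, ProductID, Qty, UnitPrice, WarehouseID}, the whole schema; {City, WarehouseID} is a candidate key.
Closure of {PostalCode, WarehouseID} is {Category, City, CustomerID, PostalCode, ProductID, Qty, UnitPrice, WarehouseID}, the whole schema; {PostalCode, WarehouseID} is a candidate key.
Closure of {CustomerID, Qty, WarehouseID} is {Category, City, CustomerID, PostalCode, ProductID, Qty, UnitPrice, WarehouseID}, the whole schema; {CustomerID, Qty, WarehouseID} is a candidate key.
Closure of {ProductID, Qty, WarehouseID} is {Category, City, CustomerID, PostalCode, ProductID, Qty, UnitPrice, WarehouseID}, the whole schema; {ProductID, Qty, WarehouseID} is a candidate key.
Closure of {Qty, UnitPrice, WarehouseID} is {Category, City, CustomerID, PostalCode, ProductID, Qty, UnitPrice, WarehouseID}, the whole schema; {Qty, UnitPrice, WarehouseID} is a candidate key.
No proper subset of any of these is a key, and no other minimal superkey exists.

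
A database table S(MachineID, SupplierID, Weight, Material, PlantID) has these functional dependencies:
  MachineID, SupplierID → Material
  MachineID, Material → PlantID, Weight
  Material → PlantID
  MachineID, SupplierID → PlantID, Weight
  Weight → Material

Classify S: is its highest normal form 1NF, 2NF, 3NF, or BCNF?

2NF

Candidate key: {MachineID, SupplierID}. Prime attributes: {MachineID, SupplierID}.
For MachineID, Material → PlantID, Weight we have {MachineID, Material}⁺ = {MachineID, Material, PlantID, Weight}; {MachineID, Material} is not a superkey, so BCNF fails.
MachineID, Material → PlantID, Weight determines the non-prime attributes {PlantID, Weight} from a non-superkey — 3NF is violated.
No non-prime attribute depends on a proper subset of any candidate key, so 2NF holds.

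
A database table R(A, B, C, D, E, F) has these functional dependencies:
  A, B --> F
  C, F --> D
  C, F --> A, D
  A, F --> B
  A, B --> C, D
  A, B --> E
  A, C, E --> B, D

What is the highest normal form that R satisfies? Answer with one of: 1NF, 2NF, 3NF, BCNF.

BCNF

Candidate keys: {A, B}, {A, C, E}, {A, F}, {C, F}. Prime attributes: {A, B, C, E, F}.
The left-hand side of every FD is a superkey, so BCNF is satisfied.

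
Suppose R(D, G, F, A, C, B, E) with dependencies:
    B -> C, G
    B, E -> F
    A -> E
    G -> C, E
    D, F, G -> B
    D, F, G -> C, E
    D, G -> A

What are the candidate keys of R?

{D} never appears on the right of any FD, so every key must include it.
Closure of {B, D} is {A, B, C, D, E, F, G}, the whole schema; {B, D} is a candidate key.
Closure of {D, F, G} is {A, B, C, D, E, F, G}, the whole schema; {D, F, G} is a candidate key.
These are minimal and exhaustive — every other superkey contains one of them.

{B, D}, {D, F, G}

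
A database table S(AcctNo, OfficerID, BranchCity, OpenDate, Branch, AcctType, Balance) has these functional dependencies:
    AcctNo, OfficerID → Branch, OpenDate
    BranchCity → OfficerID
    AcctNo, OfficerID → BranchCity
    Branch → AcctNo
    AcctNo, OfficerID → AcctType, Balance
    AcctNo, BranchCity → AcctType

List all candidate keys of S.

{AcctNo, BranchCity}, {AcctNo, OfficerID}, {Branch, BranchCity}, {Branch, OfficerID}

{AcctNo, BranchCity}⁺ = {AcctNo, AcctType, Balance, Branch, BranchCity, OfficerID, OpenDate}, which is every attribute, so {AcctNo, BranchCity} is a candidate key.
{AcctNo, OfficerID}⁺ = {AcctNo, AcctType, Balance, Branch, BranchCity, OfficerID, OpenDate}, which is every attribute, so {AcctNo, OfficerID} is a candidate key.
{Branch, BranchCity}⁺ = {AcctNo, AcctType, Balance, Branch, BranchCity, OfficerID, OpenDate}, which is every attribute, so {Branch, BranchCity} is a candidate key.
{Branch, OfficerID}⁺ = {AcctNo, AcctType, Balance, Branch, BranchCity, OfficerID, OpenDate}, which is every attribute, so {Branch, OfficerID} is a candidate key.
These are minimal and exhaustive — every other superkey contains one of them.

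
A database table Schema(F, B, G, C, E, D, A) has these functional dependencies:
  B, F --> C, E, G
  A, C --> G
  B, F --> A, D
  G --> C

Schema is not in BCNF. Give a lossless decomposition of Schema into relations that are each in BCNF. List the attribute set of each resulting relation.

Candidate key of the original relation: {B, F}.
In {A, B, C, D, E, F, G}, {A, C} is not a superkey ({A, C}⁺ restricted to this set is {A, C, G}), so split on A, C --> G into {A, C, G} and {A, B, C, D, E, F}.
In {A, C, G}, {G} is not a superkey ({G}⁺ restricted to this set is {C, G}), so split on G --> C into {C, G} and {A, G}.
{C, G} has no BCNF violation.
{A, G} has no BCNF violation.
{A, B, C, D, E, F} has no BCNF violation.

{A, B, C, D, E, F}; {A, G}; {C, G}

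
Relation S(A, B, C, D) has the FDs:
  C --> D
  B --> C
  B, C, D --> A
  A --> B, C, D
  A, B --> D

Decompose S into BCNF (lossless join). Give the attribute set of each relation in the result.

{A, B, C}; {C, D}

Candidate keys of the original relation: {A}, {B}.
In {A, B, C, D}, {C} is not a superkey ({C}⁺ restricted to this set is {C, D}), so split on C --> D into {C, D} and {A, B, C}.
{C, D} has no BCNF violation.
{A, B, C} has no BCNF violation.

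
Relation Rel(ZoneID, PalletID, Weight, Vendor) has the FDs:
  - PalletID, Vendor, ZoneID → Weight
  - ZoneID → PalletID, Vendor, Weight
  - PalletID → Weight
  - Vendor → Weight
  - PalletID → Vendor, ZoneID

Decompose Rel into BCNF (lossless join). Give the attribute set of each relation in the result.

{PalletID, Vendor, ZoneID}; {Vendor, Weight}

Candidate keys of the original relation: {PalletID}, {ZoneID}.
{PalletID, Vendor, Weight, ZoneID}: {Vendor} determines {Vendor, Weight} here but is not a superkey — split on Vendor → Weight, giving {Vendor, Weight} and {PalletID, Vendor, ZoneID}.
{Vendor, Weight} has no BCNF violation.
{PalletID, Vendor, ZoneID} has no BCNF violation.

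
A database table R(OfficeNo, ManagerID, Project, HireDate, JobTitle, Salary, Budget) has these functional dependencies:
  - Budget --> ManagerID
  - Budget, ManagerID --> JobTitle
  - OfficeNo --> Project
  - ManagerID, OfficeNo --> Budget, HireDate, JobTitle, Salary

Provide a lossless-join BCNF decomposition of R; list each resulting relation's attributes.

Candidate keys of the original relation: {Budget, OfficeNo}, {ManagerID, OfficeNo}.
In {Budget, HireDate, JobTitle, ManagerID, OfficeNo, Project, Salary}, {Budget} is not a superkey ({Budget}⁺ restricted to this set is {Budget, JobTitle, ManagerID}), so split on Budget --> JobTitle, ManagerID into {Budget, JobTitle, ManagerID} and {Budget, HireDate, OfficeNo, Project, Salary}.
{Budget, JobTitle, ManagerID} has no BCNF violation.
In {Budget, HireDate, OfficeNo, Project, Salary}, {OfficeNo} is not a superkey ({OfficeNo}⁺ restricted to this set is {OfficeNo, Project}), so split on OfficeNo --> Project into {OfficeNo, Project} and {Budget, HireDate, OfficeNo, Salary}.
{OfficeNo, Project} has no BCNF violation.
{Budget, HireDate, OfficeNo, Salary} has no BCNF violation.

{Budget, HireDate, OfficeNo, Salary}; {Budget, JobTitle, ManagerID}; {OfficeNo, Project}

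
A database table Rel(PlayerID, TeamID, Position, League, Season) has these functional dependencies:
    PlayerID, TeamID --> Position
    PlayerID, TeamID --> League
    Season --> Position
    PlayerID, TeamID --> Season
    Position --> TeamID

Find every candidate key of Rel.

Attributes never on any right-hand side: {PlayerID} — every candidate key must contain it.
{PlayerID, Position}⁺ = {League, PlayerID, Position, Season, TeamID} — all of the relation — so {PlayerID, Position} is a candidate key.
{PlayerID, Season}⁺ = {League, PlayerID, Position, Season, TeamID} — all of the relation — so {PlayerID, Season} is a candidate key.
{PlayerID, TeamID}⁺ = {League, PlayerID, Position, Season, TeamID} — all of the relation — so {PlayerID, TeamID} is a candidate key.
Any other superkey properly contains one of these, so there are no further candidate keys.

{PlayerID, Position}, {PlayerID, Season}, {PlayerID, TeamID}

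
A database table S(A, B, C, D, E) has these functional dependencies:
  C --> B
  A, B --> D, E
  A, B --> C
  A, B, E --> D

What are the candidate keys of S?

{A, B}, {A, C}

No FD produces {A}, so it must be in every candidate key.
{A, B}⁺ = {A, B, C, D, E}, which is every attribute, so {A, B} is a candidate key.
{A, C}⁺ = {A, B, C, D, E}, which is every attribute, so {A, C} is a candidate key.
No proper subset of any of these is a key, and no other minimal superkey exists.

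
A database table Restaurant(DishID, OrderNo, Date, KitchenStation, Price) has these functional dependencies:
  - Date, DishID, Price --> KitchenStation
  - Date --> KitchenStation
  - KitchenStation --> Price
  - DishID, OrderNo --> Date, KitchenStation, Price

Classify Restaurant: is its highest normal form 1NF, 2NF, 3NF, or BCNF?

Candidate key: {DishID, OrderNo}. Prime attributes: {DishID, OrderNo}.
For Date, DishID, Price --> KitchenStation we have {Date, DishID, Price}⁺ = {Date, DishID, KitchenStation, Price}; {Date, DishID, Price} is not a superkey, so BCNF fails.
Date, DishID, Price --> KitchenStation determines the non-prime attribute {KitchenStation} from a non-superkey — 3NF is violated.
Checking every proper subset of each key, none determines a non-prime attribute — 2NF is satisfied.

2NF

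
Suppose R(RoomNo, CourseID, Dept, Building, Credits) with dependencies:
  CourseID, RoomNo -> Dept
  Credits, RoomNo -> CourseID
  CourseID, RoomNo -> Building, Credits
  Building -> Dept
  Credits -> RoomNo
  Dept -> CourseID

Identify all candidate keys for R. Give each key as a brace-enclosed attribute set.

{Building, RoomNo}, {CourseID, RoomNo}, {Credits}, {Dept, RoomNo}

Closure of {Credits} is {Building, CourseID, Credits, Dept, RoomNo}, the whole schema; {Credits} is a candidate key.
Closure of {Building, RoomNo} is {Building, CourseID, Credits, Dept, RoomNo}, the whole schema; {Building, RoomNo} is a candidate key.
Closure of {CourseID, RoomNo} is {Building, CourseID, Credits, Dept, RoomNo}, the whole schema; {CourseID, RoomNo} is a candidate key.
Closure of {Dept, RoomNo} is {Building, CourseID, Credits, Dept, RoomNo}, the whole schema; {Dept, RoomNo} is a candidate key.
These are minimal and exhaustive — every other superkey contains one of them.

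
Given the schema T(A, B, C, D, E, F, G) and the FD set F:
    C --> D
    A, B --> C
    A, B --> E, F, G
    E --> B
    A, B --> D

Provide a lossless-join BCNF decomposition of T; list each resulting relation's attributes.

Candidate keys of the original relation: {A, B}, {A, E}.
{A, B, C, D, E, F, G}: {C} determines {C, D} here but is not a superkey — split on C --> D, giving {C, D} and {A, B, C, E, F, G}.
{C, D}: every determinant is a superkey — BCNF.
{A, B, C, E, F, G}: {E} determines {B, E} here but is not a superkey — split on E --> B, giving {B, E} and {A, C, E, F, G}.
{B, E}: every determinant is a superkey — BCNF.
{A, C, E, F, G}: every determinant is a superkey — BCNF.

{A, C, E, F, G}; {B, E}; {C, D}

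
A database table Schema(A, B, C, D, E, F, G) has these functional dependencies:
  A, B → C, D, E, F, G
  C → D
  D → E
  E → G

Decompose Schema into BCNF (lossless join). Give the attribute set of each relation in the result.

Candidate key of the original relation: {A, B}.
{A, B, C, D, E, F, G}: {C} determines {C, D, E, G} here but is not a superkey — split on C → D, E, G, giving {C, D, E, G} and {A, B, C, F}.
{C, D, E, G}: {D} determines {D, E, G} here but is not a superkey — split on D → E, G, giving {D, E, G} and {C, D}.
{D, E, G}: {E} determines {E, G} here but is not a superkey — split on E → G, giving {E, G} and {D, E}.
{E, G} has no BCNF violation.
{D, E} has no BCNF violation.
{C, D} has no BCNF violation.
{A, B, C, F} has no BCNF violation.

{A, B, C, F}; {C, D}; {D, E}; {E, G}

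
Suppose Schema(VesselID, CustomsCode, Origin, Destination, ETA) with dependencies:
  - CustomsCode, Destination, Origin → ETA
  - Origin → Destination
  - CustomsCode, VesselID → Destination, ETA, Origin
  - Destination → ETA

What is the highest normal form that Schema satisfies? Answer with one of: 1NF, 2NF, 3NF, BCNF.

2NF

Candidate key: {CustomsCode, VesselID}. Prime attributes: {CustomsCode, VesselID}.
CustomsCode, Destination, Origin → ETA: {CustomsCode, Destination, Origin}⁺ = {CustomsCode, Destination, ETA, Origin}, which is not all of the attributes, so the left side is not a superkey — BCNF is violated.
CustomsCode, Destination, Origin → ETA has non-prime {ETA} on the right and a non-superkey on the left, so 3NF fails.
No proper subset of a key has a non-prime attribute in its closure, so there is no partial dependency; 2NF holds.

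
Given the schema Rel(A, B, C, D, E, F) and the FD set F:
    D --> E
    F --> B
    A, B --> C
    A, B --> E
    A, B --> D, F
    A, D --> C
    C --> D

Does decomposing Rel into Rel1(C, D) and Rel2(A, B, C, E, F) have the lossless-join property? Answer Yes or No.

Yes

Rel1 ∩ Rel2 = {C}; its closure under F is {C, D, E}.
Rel1 is contained in that closure, so Rel1 ∩ Rel2 --> Rel1 holds and the join is lossless.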